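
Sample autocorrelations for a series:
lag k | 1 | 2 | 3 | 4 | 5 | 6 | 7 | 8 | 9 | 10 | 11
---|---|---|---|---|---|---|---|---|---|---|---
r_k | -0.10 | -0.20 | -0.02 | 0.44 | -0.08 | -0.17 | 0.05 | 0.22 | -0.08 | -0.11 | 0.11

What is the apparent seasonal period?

4

The largest autocorrelation is r_4 = 0.44, with a weaker echo at lag 8 (0.22); the remaining lags stay at or below 0.11.
The dominant spike at lag 4 indicates a seasonal period of 4.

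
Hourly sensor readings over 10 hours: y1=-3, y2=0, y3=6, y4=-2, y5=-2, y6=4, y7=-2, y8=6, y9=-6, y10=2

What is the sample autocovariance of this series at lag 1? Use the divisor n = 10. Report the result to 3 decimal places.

Mean ȳ = (-3 + 0 + 6 − 2 − 2 + 4 − 2 + 6 − 6 + 2)/10 = 0.3000
Σ_{t=1}^{9}(y_t−ȳ)(y_{t+1}−ȳ) = -85.2900
γ_1 = -85.2900 / 10 = -8.529

-8.529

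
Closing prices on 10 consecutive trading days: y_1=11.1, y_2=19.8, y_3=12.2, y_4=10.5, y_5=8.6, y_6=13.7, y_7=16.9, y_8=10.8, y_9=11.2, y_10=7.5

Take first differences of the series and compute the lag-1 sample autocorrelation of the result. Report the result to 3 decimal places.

First differences Δy: 8.7, -7.6, -1.7, -1.9, 5.1, 3.2, -6.1, 0.4, -3.7
Mean of differences = -0.4000
Numerator Σ(Δy_t−Δȳ)(Δy_{t+1}−Δȳ) = -70.3800
Denominator Σ(Δy_t−Δȳ)² = 225.8200
r_1(Δy) = -70.3800 / 225.8200 = -0.312

-0.312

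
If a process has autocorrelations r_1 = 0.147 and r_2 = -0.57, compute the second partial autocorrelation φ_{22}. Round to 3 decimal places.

-0.605

φ_{22} = (r_2 − r_1²) / (1 − r_1²)
r_1² = (0.147)² = 0.021609
Numerator = -0.57 − 0.0216 = -0.5916; denominator = 1 − 0.0216 = 0.9784
φ_{22} = -0.5916 / 0.9784 = -0.605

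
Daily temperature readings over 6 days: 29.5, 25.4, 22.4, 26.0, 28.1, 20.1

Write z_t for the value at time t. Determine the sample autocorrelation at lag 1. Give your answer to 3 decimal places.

Mean z̄ = (29.5 + 25.4 + 22.4 + 26.0 + 28.1 + 20.1)/6 = 25.2500
Deviations from mean: 4.2500, 0.1500, -2.8500, 0.7500, 2.8500, -5.1500
Σ(z_t−z̄)(z_{t+1}−z̄) = (0.6375) + (-0.4275) + (-2.1375) + (2.1375) + (-14.6775) = -14.4675
Denominator Σ(z_t−z̄)² = 61.4150
r_1 = -14.4675 / 61.4150 = -0.236

-0.236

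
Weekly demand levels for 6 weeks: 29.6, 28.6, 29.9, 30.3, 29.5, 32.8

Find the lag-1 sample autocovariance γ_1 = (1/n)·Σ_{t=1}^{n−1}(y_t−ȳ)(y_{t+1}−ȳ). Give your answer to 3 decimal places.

Mean ȳ = (29.6 + 28.6 + 29.9 + 30.3 + 29.5 + 32.8)/6 = 30.1167
Σ_{t=1}^{5}(y_t−ȳ)(y_{t+1}−ȳ) = -0.6953
γ_1 = -0.6953 / 6 = -0.116

-0.116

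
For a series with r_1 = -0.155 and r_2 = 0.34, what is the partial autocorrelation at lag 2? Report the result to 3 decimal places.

φ_{22} = (r_2 − r_1²) / (1 − r_1²)
r_1² = (-0.155)² = 0.024025
Numerator = 0.34 − 0.0240 = 0.3160; denominator = 1 − 0.0240 = 0.9760
φ_{22} = 0.3160 / 0.9760 = 0.324

0.324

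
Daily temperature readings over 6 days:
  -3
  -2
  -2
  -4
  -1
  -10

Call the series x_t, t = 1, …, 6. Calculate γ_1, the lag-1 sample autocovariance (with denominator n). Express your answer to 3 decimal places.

Mean x̄ = (-3 − 2 − 2 − 4 − 1 − 10)/6 = -3.6667
Deviations: 0.6667, 1.6667, 1.6667, -0.3333, 2.6667, -6.3333
Σ_{t=1}^{5}(x_t−x̄)(x_{t+1}−x̄) = -14.4444
γ_1 = -14.4444 / 6 = -2.407

-2.407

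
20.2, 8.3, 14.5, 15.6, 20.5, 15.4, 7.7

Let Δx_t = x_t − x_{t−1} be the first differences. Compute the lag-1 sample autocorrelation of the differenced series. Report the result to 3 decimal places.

-0.139

First differences Δx: -11.9, 6.2, 1.1, 4.9, -5.1, -7.7
Mean of differences = -2.0833
Numerator Σ(Δx_t−Δx̄)(Δx_{t+1}−Δx̄) = -36.8386
Denominator Σ(Δx_t−Δx̄)² = 264.5283
r_1(Δx) = -36.8386 / 264.5283 = -0.139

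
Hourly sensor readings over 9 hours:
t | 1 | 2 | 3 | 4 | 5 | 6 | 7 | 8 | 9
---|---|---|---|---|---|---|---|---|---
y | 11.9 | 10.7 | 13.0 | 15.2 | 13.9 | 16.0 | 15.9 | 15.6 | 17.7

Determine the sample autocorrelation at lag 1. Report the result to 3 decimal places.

0.508

Mean ȳ = (11.9 + 10.7 + 13.0 + 15.2 + 13.9 + 16.0 + 15.9 + 15.6 + 17.7)/9 = 14.4333
Numerator Σ_{t=1}^{8}(y_t−ȳ)(y_{t+1}−ȳ) = 20.2856
Denominator Σ(y_t−ȳ)² = 39.9200
r_1 = 20.2856 / 39.9200 = 0.508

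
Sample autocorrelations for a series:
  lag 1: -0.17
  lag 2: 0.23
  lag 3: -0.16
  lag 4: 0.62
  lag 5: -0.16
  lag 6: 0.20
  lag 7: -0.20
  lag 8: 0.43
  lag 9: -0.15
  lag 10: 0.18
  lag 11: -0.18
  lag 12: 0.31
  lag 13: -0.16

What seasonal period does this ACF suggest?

4

The largest autocorrelation is r_4 = 0.62, with weaker echoes at lags 8 (0.43) and 12 (0.31); the remaining lags stay at or below 0.23.
The dominant spike at lag 4 indicates a seasonal period of 4.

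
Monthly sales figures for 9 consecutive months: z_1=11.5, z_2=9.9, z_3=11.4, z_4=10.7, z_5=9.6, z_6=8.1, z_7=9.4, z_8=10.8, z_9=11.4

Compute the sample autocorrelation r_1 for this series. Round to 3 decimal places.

0.273

Mean z̄ = (11.5 + 9.9 + 11.4 + 10.7 + 9.6 + 8.1 + 9.4 + 10.8 + 11.4)/9 = 10.3111
Numerator Σ_{t=1}^{8}(z_t−z̄)(z_{t+1}−z̄) = 2.8843
Denominator Σ(z_t−z̄)² = 10.5689
r_1 = 2.8843 / 10.5689 = 0.273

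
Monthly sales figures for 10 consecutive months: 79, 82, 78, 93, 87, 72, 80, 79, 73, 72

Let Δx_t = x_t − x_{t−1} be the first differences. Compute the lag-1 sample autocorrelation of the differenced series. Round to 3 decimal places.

-0.322

First differences Δx: 3, -4, 15, -6, -15, 8, -1, -6, -1
Mean of differences = -0.7778
Numerator Σ(Δx_t−Δx̄)(Δx_{t+1}−Δx̄) = -195.6049
Denominator Σ(Δx_t−Δx̄)² = 607.5556
r_1(Δx) = -195.6049 / 607.5556 = -0.322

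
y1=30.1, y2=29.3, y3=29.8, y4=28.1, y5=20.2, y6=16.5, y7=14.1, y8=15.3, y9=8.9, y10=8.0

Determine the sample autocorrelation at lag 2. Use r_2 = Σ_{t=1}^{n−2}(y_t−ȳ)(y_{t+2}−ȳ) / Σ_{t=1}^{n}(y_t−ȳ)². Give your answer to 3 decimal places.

0.415

Mean ȳ = (30.1 + 29.3 + 29.8 + 28.1 + 20.2 + 16.5 + 14.1 + 15.3 + 8.9 + 8.0)/10 = 20.0300
Numerator Σ_{t=1}^{8}(y_t−ȳ)(y_{t+2}−ȳ) = 284.9582
Denominator Σ(y_t−ȳ)² = 686.5410
r_2 = 284.9582 / 686.5410 = 0.415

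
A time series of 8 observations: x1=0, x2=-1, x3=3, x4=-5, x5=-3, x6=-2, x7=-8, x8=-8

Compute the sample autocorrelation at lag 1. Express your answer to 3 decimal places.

0.250

Mean x̄ = (0 − 1 + 3 − 5 − 3 − 2 − 8 − 8)/8 = -3.0000
Deviations from mean: 3.0000, 2.0000, 6.0000, -2.0000, 0.0000, 1.0000, -5.0000, -5.0000
Σ(x_t−x̄)(x_{t+1}−x̄) = (6.0000) + (12.0000) + (-12.0000) + (0.0000) + (0.0000) + (-5.0000) + (25.0000) = 26.0000
Denominator Σ(x_t−x̄)² = 104.0000
r_1 = 26.0000 / 104.0000 = 0.250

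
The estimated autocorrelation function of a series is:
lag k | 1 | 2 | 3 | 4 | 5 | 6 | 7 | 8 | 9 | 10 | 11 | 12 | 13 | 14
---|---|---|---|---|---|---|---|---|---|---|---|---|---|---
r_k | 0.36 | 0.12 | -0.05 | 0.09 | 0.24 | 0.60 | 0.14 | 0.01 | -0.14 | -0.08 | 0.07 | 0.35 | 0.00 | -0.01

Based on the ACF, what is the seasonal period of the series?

6

The largest autocorrelation is r_6 = 0.60; the remaining lags stay at or below 0.36. The elevated value at lag 1 (0.36), dropping to 0.12 at lag 2, reflects decaying short-term dependence rather than seasonality.
The dominant spike at lag 6 indicates a seasonal period of 6.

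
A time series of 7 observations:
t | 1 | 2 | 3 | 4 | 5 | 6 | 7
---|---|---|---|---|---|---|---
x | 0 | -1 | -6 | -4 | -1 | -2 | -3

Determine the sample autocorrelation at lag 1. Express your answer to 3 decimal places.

Mean x̄ = (0 − 1 − 6 − 4 − 1 − 2 − 3)/7 = -2.4286
Deviations from mean: 2.4286, 1.4286, -3.5714, -1.5714, 1.4286, 0.4286, -0.5714
Σ(x_t−x̄)(x_{t+1}−x̄) = (3.4694) + (-5.1020) + (5.6122) + (-2.2449) + (0.6122) + (-0.2449) = 2.1020
Denominator Σ(x_t−x̄)² = 25.7143
r_1 = 2.1020 / 25.7143 = 0.082

0.082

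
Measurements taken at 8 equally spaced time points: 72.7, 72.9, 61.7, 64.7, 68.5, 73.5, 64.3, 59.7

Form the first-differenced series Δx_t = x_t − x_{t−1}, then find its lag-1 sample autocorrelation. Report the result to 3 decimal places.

-0.112

First differences Δx: 0.2, -11.2, 3.0, 3.8, 5.0, -9.2, -4.6
Mean of differences = -1.8571
Numerator Σ(Δx_t−Δx̄)(Δx_{t+1}−Δx̄) = -28.5404
Denominator Σ(Δx_t−Δx̄)² = 255.5771
r_1(Δx) = -28.5404 / 255.5771 = -0.112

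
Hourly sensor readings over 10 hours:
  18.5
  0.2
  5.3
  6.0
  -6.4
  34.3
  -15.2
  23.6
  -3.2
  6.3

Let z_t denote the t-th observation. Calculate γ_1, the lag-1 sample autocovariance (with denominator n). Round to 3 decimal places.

-155.481

Mean z̄ = (18.5 + 0.2 + 5.3 + 6.0 − 6.4 + 34.3 − 15.2 + 23.6 − 3.2 + 6.3)/10 = 6.9400
Σ_{t=1}^{9}(z_t−z̄)(z_{t+1}−z̄) = -1554.8076
γ_1 = -1554.8076 / 10 = -155.481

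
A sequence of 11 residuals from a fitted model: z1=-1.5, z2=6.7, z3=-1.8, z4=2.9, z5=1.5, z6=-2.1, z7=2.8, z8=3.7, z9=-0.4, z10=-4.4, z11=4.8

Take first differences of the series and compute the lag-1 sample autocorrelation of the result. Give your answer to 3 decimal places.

-0.451

First differences Δz: 8.2, -8.5, 4.7, -1.4, -3.6, 4.9, 0.9, -4.1, -4.0, 9.2
Mean of differences = 0.6300
Numerator Σ(Δz_t−Δz̄)(Δz_{t+1}−Δz̄) = -141.9139
Denominator Σ(Δz_t−Δz̄)² = 314.8010
r_1(Δz) = -141.9139 / 314.8010 = -0.451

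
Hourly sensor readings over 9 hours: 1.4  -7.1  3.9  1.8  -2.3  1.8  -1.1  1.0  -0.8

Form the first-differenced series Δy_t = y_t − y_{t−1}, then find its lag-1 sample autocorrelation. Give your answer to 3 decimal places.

-0.585

First differences Δy: -8.5, 11.0, -2.1, -4.1, 4.1, -2.9, 2.1, -1.8
Mean of differences = -0.2750
Numerator Σ(Δy_t−Δȳ)(Δy_{t+1}−Δȳ) = -144.4081
Denominator Σ(Δy_t−Δȳ)² = 246.7350
r_1(Δy) = -144.4081 / 246.7350 = -0.585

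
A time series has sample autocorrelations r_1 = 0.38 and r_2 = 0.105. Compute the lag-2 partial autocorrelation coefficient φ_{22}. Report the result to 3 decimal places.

-0.046

φ_{22} = (r_2 − r_1²) / (1 − r_1²)
r_1² = (0.38)² = 0.1444
Numerator = 0.105 − 0.1444 = -0.0394; denominator = 1 − 0.1444 = 0.8556
φ_{22} = -0.0394 / 0.8556 = -0.046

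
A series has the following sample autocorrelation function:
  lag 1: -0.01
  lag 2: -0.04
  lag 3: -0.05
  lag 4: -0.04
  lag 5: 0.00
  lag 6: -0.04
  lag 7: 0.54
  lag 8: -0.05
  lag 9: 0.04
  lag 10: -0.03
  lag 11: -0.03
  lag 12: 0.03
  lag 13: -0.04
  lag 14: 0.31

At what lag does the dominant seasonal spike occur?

The largest autocorrelation is r_7 = 0.54, with a weaker echo at lag 14 (0.31); the remaining lags stay at or below 0.04.
The dominant spike at lag 7 indicates a seasonal period of 7.

7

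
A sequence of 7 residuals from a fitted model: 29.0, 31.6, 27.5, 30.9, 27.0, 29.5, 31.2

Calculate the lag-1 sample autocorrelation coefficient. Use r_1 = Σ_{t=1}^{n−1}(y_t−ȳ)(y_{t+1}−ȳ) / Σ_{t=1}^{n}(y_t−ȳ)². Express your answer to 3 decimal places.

Mean ȳ = (29.0 + 31.6 + 27.5 + 30.9 + 27.0 + 29.5 + 31.2)/7 = 29.5286
Deviations from mean: -0.5286, 2.0714, -2.0286, 1.3714, -2.5286, -0.0286, 1.6714
Σ(y_t−ȳ)(y_{t+1}−ȳ) = (-1.0949) + (-4.2020) + (-2.7820) + (-3.4678) + (0.0722) + (-0.0478) = -11.5222
Denominator Σ(y_t−ȳ)² = 19.7543
r_1 = -11.5222 / 19.7543 = -0.583

-0.583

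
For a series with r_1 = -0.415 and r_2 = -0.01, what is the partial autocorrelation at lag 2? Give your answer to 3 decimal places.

-0.220

φ_{22} = (r_2 − r_1²) / (1 − r_1²)
r_1² = (-0.415)² = 0.172225
Numerator = -0.01 − 0.1722 = -0.1822; denominator = 1 − 0.1722 = 0.8278
φ_{22} = -0.1822 / 0.8278 = -0.220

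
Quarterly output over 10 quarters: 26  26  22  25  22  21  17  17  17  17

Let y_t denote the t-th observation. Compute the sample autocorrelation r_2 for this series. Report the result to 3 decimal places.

Mean ȳ = (26 + 26 + 22 + 25 + 22 + 21 + 17 + 17 + 17 + 17)/10 = 21.0000
Numerator Σ_{t=1}^{8}(y_t−ȳ)(y_{t+2}−ȳ) = 54.0000
Denominator Σ(y_t−ȳ)² = 132.0000
r_2 = 54.0000 / 132.0000 = 0.409

0.409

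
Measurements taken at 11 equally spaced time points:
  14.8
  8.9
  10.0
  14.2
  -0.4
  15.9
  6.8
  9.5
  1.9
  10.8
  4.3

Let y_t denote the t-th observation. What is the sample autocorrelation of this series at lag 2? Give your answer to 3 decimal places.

0.376

Mean ȳ = (14.8 + 8.9 + 10.0 + 14.2 − 0.4 + 15.9 + 6.8 + 9.5 + 1.9 + 10.8 + 4.3)/11 = 8.7909
Numerator Σ_{t=1}^{9}(y_t−ȳ)(y_{t+2}−ȳ) = 104.6262
Denominator Σ(y_t−ȳ)² = 278.0091
r_2 = 104.6262 / 278.0091 = 0.376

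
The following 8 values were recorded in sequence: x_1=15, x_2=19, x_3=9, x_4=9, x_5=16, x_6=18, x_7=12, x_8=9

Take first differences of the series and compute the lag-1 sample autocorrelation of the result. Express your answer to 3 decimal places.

-0.128

First differences Δx: 4, -10, 0, 7, 2, -6, -3
Mean of differences = -0.8571
Numerator Σ(Δx_t−Δx̄)(Δx_{t+1}−Δx̄) = -26.7347
Denominator Σ(Δx_t−Δx̄)² = 208.8571
r_1(Δx) = -26.7347 / 208.8571 = -0.128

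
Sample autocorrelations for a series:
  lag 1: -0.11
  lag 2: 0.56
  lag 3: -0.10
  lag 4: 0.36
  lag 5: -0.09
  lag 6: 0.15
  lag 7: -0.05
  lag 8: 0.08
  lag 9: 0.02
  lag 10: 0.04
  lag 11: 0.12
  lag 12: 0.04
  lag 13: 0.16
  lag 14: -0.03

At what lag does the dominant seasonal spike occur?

The largest autocorrelation is r_2 = 0.56, with a weaker echo at lag 4 (0.36); the remaining lags stay at or below 0.16.
The dominant spike at lag 2 indicates a seasonal period of 2.

2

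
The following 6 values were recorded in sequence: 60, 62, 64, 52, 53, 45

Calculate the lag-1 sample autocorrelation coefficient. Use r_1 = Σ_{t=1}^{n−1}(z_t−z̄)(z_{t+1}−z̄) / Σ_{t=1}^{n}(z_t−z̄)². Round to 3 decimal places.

Mean z̄ = (60 + 62 + 64 + 52 + 53 + 45)/6 = 56.0000
Σ(z_t−z̄)(z_{t+1}−z̄) = (24.0000) + (48.0000) + (-32.0000) + (12.0000) + (33.0000) = 85.0000
Denominator Σ(z_t−z̄)² = 262.0000
r_1 = 85.0000 / 262.0000 = 0.324

0.324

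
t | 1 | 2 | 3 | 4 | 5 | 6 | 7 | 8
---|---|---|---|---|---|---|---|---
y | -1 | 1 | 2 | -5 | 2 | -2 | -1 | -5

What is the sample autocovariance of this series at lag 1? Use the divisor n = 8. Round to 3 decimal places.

-2.580

Mean ȳ = (-1 + 1 + 2 − 5 + 2 − 2 − 1 − 5)/8 = -1.1250
Σ_{t=1}^{7}(y_t−ȳ)(y_{t+1}−ȳ) = -20.6406
γ_1 = -20.6406 / 8 = -2.580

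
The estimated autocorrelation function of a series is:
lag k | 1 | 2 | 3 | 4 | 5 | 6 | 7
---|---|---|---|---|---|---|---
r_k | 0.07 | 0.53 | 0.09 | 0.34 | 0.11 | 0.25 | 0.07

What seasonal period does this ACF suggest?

The largest autocorrelation is r_2 = 0.53, with weaker echoes at lags 4 (0.34) and 6 (0.25); the remaining lags stay at or below 0.11.
The dominant spike at lag 2 indicates a seasonal period of 2.

2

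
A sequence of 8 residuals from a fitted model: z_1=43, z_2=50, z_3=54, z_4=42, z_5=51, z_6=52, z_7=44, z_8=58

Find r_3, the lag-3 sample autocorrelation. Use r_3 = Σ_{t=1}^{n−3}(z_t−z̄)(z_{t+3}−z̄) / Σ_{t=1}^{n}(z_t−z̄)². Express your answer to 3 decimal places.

Mean z̄ = (43 + 50 + 54 + 42 + 51 + 52 + 44 + 58)/8 = 49.2500
Numerator Σ_{t=1}^{5}(z_t−z̄)(z_{t+3}−z̄) = 113.0625
Denominator Σ(z_t−z̄)² = 229.5000
r_3 = 113.0625 / 229.5000 = 0.493

0.493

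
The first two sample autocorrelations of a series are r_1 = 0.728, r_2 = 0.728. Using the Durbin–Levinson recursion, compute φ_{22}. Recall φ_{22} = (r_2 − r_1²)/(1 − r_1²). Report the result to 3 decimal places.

0.421

φ_{22} = (r_2 − r_1²) / (1 − r_1²)
r_1² = (0.728)² = 0.529984
Numerator = 0.728 − 0.5300 = 0.1980; denominator = 1 − 0.5300 = 0.4700
φ_{22} = 0.1980 / 0.4700 = 0.421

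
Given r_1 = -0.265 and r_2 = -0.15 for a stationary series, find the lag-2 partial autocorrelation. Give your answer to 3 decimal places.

-0.237

φ_{22} = (r_2 − r_1²) / (1 − r_1²)
r_1² = (-0.265)² = 0.070225
Numerator = -0.15 − 0.0702 = -0.2202; denominator = 1 − 0.0702 = 0.9298
φ_{22} = -0.2202 / 0.9298 = -0.237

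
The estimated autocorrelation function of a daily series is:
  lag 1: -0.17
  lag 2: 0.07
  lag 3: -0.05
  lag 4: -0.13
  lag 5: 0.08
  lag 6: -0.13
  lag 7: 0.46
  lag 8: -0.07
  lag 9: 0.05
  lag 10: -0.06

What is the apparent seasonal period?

The largest autocorrelation is r_7 = 0.46; the remaining lags stay at or below 0.08.
The dominant spike at lag 7 indicates a seasonal period of 7.

7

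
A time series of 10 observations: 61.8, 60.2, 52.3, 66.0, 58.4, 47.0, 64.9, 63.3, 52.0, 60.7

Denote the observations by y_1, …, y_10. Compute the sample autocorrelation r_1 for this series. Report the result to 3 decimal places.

-0.395

Mean ȳ = (61.8 + 60.2 + 52.3 + 66.0 + 58.4 + 47.0 + 64.9 + 63.3 + 52.0 + 60.7)/10 = 58.6600
Numerator Σ_{t=1}^{9}(y_t−ȳ)(y_{t+1}−ȳ) = -138.8116
Denominator Σ(y_t−ȳ)² = 351.5640
r_1 = -138.8116 / 351.5640 = -0.395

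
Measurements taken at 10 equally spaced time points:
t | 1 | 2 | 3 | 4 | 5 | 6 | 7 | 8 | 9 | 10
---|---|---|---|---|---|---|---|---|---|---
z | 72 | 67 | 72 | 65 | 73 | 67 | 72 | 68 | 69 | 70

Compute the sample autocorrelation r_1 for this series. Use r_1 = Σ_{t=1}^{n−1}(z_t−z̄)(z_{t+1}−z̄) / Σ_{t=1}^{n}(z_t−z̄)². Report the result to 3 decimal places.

Mean z̄ = (72 + 67 + 72 + 65 + 73 + 67 + 72 + 68 + 69 + 70)/10 = 69.5000
Numerator Σ_{t=1}^{9}(z_t−z̄)(z_{t+1}−z̄) = -57.7500
Denominator Σ(z_t−z̄)² = 66.5000
r_1 = -57.7500 / 66.5000 = -0.868

-0.868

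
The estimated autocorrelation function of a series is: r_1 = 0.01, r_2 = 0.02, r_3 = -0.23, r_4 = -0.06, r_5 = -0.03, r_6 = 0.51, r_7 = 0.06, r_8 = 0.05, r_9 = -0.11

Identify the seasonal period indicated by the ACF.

6

The largest autocorrelation is r_6 = 0.51; the remaining lags stay at or below 0.06.
The dominant spike at lag 6 indicates a seasonal period of 6.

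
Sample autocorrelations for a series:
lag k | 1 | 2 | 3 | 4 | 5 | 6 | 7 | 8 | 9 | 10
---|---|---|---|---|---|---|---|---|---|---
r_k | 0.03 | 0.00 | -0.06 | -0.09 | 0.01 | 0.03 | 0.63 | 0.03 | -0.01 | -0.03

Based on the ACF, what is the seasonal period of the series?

The largest autocorrelation is r_7 = 0.63; the remaining lags stay at or below 0.03.
The dominant spike at lag 7 indicates a seasonal period of 7.

7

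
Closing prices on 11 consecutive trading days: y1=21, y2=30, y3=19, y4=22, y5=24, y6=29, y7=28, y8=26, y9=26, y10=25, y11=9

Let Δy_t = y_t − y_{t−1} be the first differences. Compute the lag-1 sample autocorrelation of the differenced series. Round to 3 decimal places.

-0.226

First differences Δy: 9, -11, 3, 2, 5, -1, -2, 0, -1, -16
Mean of differences = -1.2000
Numerator Σ(Δy_t−Δȳ)(Δy_{t+1}−Δȳ) = -110.4400
Denominator Σ(Δy_t−Δȳ)² = 487.6000
r_1(Δy) = -110.4400 / 487.6000 = -0.226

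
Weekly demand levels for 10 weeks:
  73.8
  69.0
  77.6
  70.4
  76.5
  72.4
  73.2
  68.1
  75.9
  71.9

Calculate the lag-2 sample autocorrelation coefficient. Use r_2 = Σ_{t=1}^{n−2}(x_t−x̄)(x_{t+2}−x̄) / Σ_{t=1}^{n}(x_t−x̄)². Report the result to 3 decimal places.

Mean x̄ = (73.8 + 69.0 + 77.6 + 70.4 + 76.5 + 72.4 + 73.2 + 68.1 + 75.9 + 71.9)/10 = 72.8800
Numerator Σ_{t=1}^{8}(x_t−x̄)(x_{t+2}−x̄) = 41.3452
Denominator Σ(x_t−x̄)² = 90.6960
r_2 = 41.3452 / 90.6960 = 0.456

0.456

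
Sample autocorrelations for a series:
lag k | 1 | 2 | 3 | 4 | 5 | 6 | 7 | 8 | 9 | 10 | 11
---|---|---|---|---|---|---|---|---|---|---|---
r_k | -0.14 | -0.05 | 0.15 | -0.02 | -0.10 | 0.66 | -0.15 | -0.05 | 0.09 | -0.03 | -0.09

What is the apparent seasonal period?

The largest autocorrelation is r_6 = 0.66; the remaining lags stay at or below 0.15.
The dominant spike at lag 6 indicates a seasonal period of 6.

6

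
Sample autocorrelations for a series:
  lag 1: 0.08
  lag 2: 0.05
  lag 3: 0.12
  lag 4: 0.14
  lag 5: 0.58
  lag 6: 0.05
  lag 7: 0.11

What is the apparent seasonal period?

The largest autocorrelation is r_5 = 0.58; the remaining lags stay at or below 0.14.
The dominant spike at lag 5 indicates a seasonal period of 5.

5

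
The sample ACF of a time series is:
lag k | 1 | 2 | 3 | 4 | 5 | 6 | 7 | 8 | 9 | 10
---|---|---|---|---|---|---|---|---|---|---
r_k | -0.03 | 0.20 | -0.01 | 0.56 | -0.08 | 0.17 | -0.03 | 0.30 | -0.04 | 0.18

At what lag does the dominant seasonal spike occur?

The largest autocorrelation is r_4 = 0.56, with a weaker echo at lag 8 (0.30); the remaining lags stay at or below 0.20.
The dominant spike at lag 4 indicates a seasonal period of 4.

4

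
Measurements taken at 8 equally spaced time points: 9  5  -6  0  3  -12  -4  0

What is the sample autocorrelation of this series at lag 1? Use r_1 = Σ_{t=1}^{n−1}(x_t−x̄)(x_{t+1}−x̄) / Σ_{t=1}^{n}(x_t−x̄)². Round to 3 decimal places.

0.058

Mean x̄ = (9 + 5 − 6 + 0 + 3 − 12 − 4 + 0)/8 = -0.6250
Deviations from mean: 9.6250, 5.6250, -5.3750, 0.6250, 3.6250, -11.3750, -3.3750, 0.6250
Σ(x_t−x̄)(x_{t+1}−x̄) = (54.1406) + (-30.2344) + (-3.3594) + (2.2656) + (-41.2344) + (38.3906) + (-2.1094) = 17.8594
Denominator Σ(x_t−x̄)² = 307.8750
r_1 = 17.8594 / 307.8750 = 0.058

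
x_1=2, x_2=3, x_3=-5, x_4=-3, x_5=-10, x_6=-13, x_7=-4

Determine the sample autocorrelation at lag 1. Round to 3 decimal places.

0.391

Mean x̄ = (2 + 3 − 5 − 3 − 10 − 13 − 4)/7 = -4.2857
Deviations from mean: 6.2857, 7.2857, -0.7143, 1.2857, -5.7143, -8.7143, 0.2857
Σ(x_t−x̄)(x_{t+1}−x̄) = (45.7959) + (-5.2041) + (-0.9184) + (-7.3469) + (49.7959) + (-2.4898) = 79.6327
Denominator Σ(x_t−x̄)² = 203.4286
r_1 = 79.6327 / 203.4286 = 0.391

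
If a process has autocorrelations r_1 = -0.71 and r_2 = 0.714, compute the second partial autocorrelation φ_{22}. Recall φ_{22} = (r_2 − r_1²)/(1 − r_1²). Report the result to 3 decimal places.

φ_{22} = (r_2 − r_1²) / (1 − r_1²)
r_1² = (-0.71)² = 0.5041
Numerator = 0.714 − 0.5041 = 0.2099; denominator = 1 − 0.5041 = 0.4959
φ_{22} = 0.2099 / 0.4959 = 0.423

0.423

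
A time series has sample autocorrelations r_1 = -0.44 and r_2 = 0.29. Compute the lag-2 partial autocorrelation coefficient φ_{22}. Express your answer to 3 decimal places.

0.120

φ_{22} = (r_2 − r_1²) / (1 − r_1²)
r_1² = (-0.44)² = 0.1936
Numerator = 0.29 − 0.1936 = 0.0964; denominator = 1 − 0.1936 = 0.8064
φ_{22} = 0.0964 / 0.8064 = 0.120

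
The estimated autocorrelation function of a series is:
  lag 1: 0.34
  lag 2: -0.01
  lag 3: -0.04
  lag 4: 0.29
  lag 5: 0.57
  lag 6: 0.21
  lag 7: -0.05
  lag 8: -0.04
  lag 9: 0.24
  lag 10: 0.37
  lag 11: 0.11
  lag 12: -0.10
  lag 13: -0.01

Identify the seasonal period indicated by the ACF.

The largest autocorrelation is r_5 = 0.57, with a weaker echo at lag 10 (0.37); the remaining lags stay at or below 0.34.
The dominant spike at lag 5 indicates a seasonal period of 5.

5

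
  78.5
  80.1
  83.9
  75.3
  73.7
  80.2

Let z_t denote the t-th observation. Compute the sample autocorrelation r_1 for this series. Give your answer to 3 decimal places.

-0.020

Mean z̄ = (78.5 + 80.1 + 83.9 + 75.3 + 73.7 + 80.2)/6 = 78.6167
Deviations from mean: -0.1167, 1.4833, 5.2833, -3.3167, -4.9167, 1.5833
Σ(z_t−z̄)(z_{t+1}−z̄) = (-0.1731) + (7.8369) + (-17.5231) + (16.3069) + (-7.7847) = -1.3369
Denominator Σ(z_t−z̄)² = 67.8083
r_1 = -1.3369 / 67.8083 = -0.020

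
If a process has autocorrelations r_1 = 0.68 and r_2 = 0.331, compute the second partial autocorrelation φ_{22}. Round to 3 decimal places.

-0.244

φ_{22} = (r_2 − r_1²) / (1 − r_1²)
r_1² = (0.68)² = 0.4624
Numerator = 0.331 − 0.4624 = -0.1314; denominator = 1 − 0.4624 = 0.5376
φ_{22} = -0.1314 / 0.5376 = -0.244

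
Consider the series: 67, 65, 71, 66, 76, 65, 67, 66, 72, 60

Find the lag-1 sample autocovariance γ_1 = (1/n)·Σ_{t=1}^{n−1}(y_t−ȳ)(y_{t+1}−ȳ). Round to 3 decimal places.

-8.525

Mean ȳ = (67 + 65 + 71 + 66 + 76 + 65 + 67 + 66 + 72 + 60)/10 = 67.5000
Σ_{t=1}^{9}(y_t−ȳ)(y_{t+1}−ȳ) = -85.2500
γ_1 = -85.2500 / 10 = -8.525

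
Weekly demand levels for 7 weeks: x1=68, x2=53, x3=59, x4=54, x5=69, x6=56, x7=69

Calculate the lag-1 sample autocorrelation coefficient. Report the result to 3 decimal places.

-0.502

Mean x̄ = (68 + 53 + 59 + 54 + 69 + 56 + 69)/7 = 61.1429
Deviations from mean: 6.8571, -8.1429, -2.1429, -7.1429, 7.8571, -5.1429, 7.8571
Σ(x_t−x̄)(x_{t+1}−x̄) = (-55.8367) + (17.4490) + (15.3061) + (-56.1224) + (-40.4082) + (-40.4082) = -160.0204
Denominator Σ(x_t−x̄)² = 318.8571
r_1 = -160.0204 / 318.8571 = -0.502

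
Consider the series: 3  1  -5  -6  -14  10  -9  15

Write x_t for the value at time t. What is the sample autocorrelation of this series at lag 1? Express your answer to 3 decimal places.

Mean x̄ = (3 + 1 − 5 − 6 − 14 + 10 − 9 + 15)/8 = -0.6250
Deviations from mean: 3.6250, 1.6250, -4.3750, -5.3750, -13.3750, 10.6250, -8.3750, 15.6250
Numerator Σ_{t=1}^{7}(x_t−x̄)(x_{t+1}−x̄) = -267.7656
Denominator Σ(x_t−x̄)² = 669.8750
r_1 = -267.7656 / 669.8750 = -0.400

-0.400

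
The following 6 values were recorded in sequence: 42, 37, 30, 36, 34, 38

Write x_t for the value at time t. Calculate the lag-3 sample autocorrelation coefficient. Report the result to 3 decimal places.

Mean x̄ = (42 + 37 + 30 + 36 + 34 + 38)/6 = 36.1667
Deviations from mean: 5.8333, 0.8333, -6.1667, -0.1667, -2.1667, 1.8333
Numerator Σ_{t=1}^{3}(x_t−x̄)(x_{t+3}−x̄) = -14.0833
Denominator Σ(x_t−x̄)² = 80.8333
r_3 = -14.0833 / 80.8333 = -0.174

-0.174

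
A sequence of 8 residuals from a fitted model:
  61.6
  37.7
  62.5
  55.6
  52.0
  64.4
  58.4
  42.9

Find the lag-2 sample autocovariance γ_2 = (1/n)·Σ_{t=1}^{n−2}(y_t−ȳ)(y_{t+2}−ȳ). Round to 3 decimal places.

Mean ȳ = (61.6 + 37.7 + 62.5 + 55.6 + 52.0 + 64.4 + 58.4 + 42.9)/8 = 54.3875
Σ_{t=1}^{6}(y_t−ȳ)(y_{t+2}−ȳ) = -93.5491
γ_2 = -93.5491 / 8 = -11.694

-11.694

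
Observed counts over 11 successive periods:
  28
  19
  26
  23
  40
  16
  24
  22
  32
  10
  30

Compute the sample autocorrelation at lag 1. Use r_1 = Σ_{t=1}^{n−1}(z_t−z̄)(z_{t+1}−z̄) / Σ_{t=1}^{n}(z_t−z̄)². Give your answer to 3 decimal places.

-0.583

Mean z̄ = (28 + 19 + 26 + 23 + 40 + 16 + 24 + 22 + 32 + 10 + 30)/11 = 24.5455
Numerator Σ_{t=1}^{10}(z_t−z̄)(z_{t+1}−z̄) = -386.1157
Denominator Σ(z_t−z̄)² = 662.7273
r_1 = -386.1157 / 662.7273 = -0.583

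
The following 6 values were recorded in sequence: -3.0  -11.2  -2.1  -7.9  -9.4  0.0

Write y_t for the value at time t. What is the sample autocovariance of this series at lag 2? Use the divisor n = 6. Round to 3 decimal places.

Mean ȳ = (-3.0 − 11.2 − 2.1 − 7.9 − 9.4 + 0.0)/6 = -5.6000
Deviations: 2.6000, -5.6000, 3.5000, -2.3000, -3.8000, 5.6000
Σ_{t=1}^{4}(y_t−ȳ)(y_{t+2}−ȳ) = -4.2000
γ_2 = -4.2000 / 6 = -0.700

-0.700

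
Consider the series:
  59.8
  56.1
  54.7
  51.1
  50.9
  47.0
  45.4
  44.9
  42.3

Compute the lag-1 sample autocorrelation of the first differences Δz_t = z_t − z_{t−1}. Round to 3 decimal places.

First differences Δz: -3.7, -1.4, -3.6, -0.2, -3.9, -1.6, -0.5, -2.6
Mean of differences = -2.1875
Numerator Σ(Δz_t−Δz̄)(Δz_{t+1}−Δz̄) = -9.2252
Denominator Σ(Δz_t−Δz̄)² = 15.1488
r_1(Δz) = -9.2252 / 15.1488 = -0.609

-0.609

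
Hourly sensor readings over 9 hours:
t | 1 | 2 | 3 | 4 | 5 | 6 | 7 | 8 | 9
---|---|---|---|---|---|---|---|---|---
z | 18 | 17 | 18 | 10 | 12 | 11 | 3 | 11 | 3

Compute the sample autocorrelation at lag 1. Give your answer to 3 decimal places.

0.281

Mean z̄ = (18 + 17 + 18 + 10 + 12 + 11 + 3 + 11 + 3)/9 = 11.4444
Numerator Σ_{t=1}^{8}(z_t−z̄)(z_{t+1}−z̄) = 73.5802
Denominator Σ(z_t−z̄)² = 262.2222
r_1 = 73.5802 / 262.2222 = 0.281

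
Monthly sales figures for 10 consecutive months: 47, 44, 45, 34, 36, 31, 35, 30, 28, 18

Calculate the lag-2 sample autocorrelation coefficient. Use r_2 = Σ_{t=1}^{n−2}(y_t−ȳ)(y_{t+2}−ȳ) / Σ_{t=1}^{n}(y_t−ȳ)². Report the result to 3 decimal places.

0.326

Mean ȳ = (47 + 44 + 45 + 34 + 36 + 31 + 35 + 30 + 28 + 18)/10 = 34.8000
Numerator Σ_{t=1}^{8}(y_t−ȳ)(y_{t+2}−ȳ) = 230.1200
Denominator Σ(y_t−ȳ)² = 705.6000
r_2 = 230.1200 / 705.6000 = 0.326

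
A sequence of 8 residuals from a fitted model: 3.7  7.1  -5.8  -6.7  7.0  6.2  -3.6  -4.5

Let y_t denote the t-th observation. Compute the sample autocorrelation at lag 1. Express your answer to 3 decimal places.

0.047

Mean ȳ = (3.7 + 7.1 − 5.8 − 6.7 + 7.0 + 6.2 − 3.6 − 4.5)/8 = 0.4250
Deviations from mean: 3.2750, 6.6750, -6.2250, -7.1250, 6.5750, 5.7750, -4.0250, -4.9250
Numerator Σ_{t=1}^{7}(y_t−ȳ)(y_{t+1}−ȳ) = 12.3644
Denominator Σ(y_t−ȳ)² = 261.8350
r_1 = 12.3644 / 261.8350 = 0.047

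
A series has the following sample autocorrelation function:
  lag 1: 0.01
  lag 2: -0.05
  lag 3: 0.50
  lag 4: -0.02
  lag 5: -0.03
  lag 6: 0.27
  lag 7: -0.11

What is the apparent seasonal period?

3

The largest autocorrelation is r_3 = 0.50, with a weaker echo at lag 6 (0.27); the remaining lags stay at or below 0.01.
The dominant spike at lag 3 indicates a seasonal period of 3.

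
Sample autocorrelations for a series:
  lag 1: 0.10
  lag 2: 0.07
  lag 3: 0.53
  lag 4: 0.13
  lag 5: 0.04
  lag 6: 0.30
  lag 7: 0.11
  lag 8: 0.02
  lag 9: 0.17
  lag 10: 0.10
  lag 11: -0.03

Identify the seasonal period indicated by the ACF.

3

The largest autocorrelation is r_3 = 0.53, with weaker echoes at lags 6 (0.30) and 9 (0.17); the remaining lags stay at or below 0.13.
The dominant spike at lag 3 indicates a seasonal period of 3.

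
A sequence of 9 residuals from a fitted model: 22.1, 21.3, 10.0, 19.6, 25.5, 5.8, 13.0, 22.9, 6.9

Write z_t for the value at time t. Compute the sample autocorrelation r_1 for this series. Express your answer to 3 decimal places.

-0.311

Mean z̄ = (22.1 + 21.3 + 10.0 + 19.6 + 25.5 + 5.8 + 13.0 + 22.9 + 6.9)/9 = 16.3444
Numerator Σ_{t=1}^{8}(z_t−z̄)(z_{t+1}−z̄) = -138.8798
Denominator Σ(z_t−z̄)² = 446.9022
r_1 = -138.8798 / 446.9022 = -0.311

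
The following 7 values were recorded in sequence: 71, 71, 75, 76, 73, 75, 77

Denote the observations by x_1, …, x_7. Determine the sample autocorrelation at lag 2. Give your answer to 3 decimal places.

-0.324

Mean x̄ = (71 + 71 + 75 + 76 + 73 + 75 + 77)/7 = 74.0000
Σ(x_t−x̄)(x_{t+2}−x̄) = (-3.0000) + (-6.0000) + (-1.0000) + (2.0000) + (-3.0000) = -11.0000
Denominator Σ(x_t−x̄)² = 34.0000
r_2 = -11.0000 / 34.0000 = -0.324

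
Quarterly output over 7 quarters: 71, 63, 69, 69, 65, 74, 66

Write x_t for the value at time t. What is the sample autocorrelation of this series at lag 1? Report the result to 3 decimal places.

Mean x̄ = (71 + 63 + 69 + 69 + 65 + 74 + 66)/7 = 68.1429
Numerator Σ_{t=1}^{6}(x_t−x̄)(x_{t+1}−x̄) = -52.0204
Denominator Σ(x_t−x̄)² = 84.8571
r_1 = -52.0204 / 84.8571 = -0.613

-0.613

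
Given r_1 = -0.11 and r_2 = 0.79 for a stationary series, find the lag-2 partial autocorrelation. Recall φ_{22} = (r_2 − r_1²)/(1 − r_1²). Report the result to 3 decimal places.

φ_{22} = (r_2 − r_1²) / (1 − r_1²)
r_1² = (-0.11)² = 0.0121
Numerator = 0.79 − 0.0121 = 0.7779; denominator = 1 − 0.0121 = 0.9879
φ_{22} = 0.7779 / 0.9879 = 0.787

0.787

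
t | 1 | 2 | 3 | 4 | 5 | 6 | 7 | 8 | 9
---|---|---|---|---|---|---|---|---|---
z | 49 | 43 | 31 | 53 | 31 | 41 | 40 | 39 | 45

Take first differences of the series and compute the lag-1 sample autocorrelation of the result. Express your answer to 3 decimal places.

First differences Δz: -6, -12, 22, -22, 10, -1, -1, 6
Mean of differences = -0.5000
Numerator Σ(Δz_t−Δz̄)(Δz_{t+1}−Δz̄) = -913.2500
Denominator Σ(Δz_t−Δz̄)² = 1284.0000
r_1(Δz) = -913.2500 / 1284.0000 = -0.711

-0.711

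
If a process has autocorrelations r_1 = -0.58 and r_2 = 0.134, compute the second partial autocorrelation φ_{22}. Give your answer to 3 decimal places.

-0.305

φ_{22} = (r_2 − r_1²) / (1 − r_1²)
r_1² = (-0.58)² = 0.3364
Numerator = 0.134 − 0.3364 = -0.2024; denominator = 1 − 0.3364 = 0.6636
φ_{22} = -0.2024 / 0.6636 = -0.305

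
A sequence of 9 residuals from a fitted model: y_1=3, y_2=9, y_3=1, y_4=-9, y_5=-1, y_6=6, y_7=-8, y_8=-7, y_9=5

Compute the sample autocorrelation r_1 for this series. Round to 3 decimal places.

0.006

Mean ȳ = (3 + 9 + 1 − 9 − 1 + 6 − 8 − 7 + 5)/9 = -0.1111
Numerator Σ_{t=1}^{8}(y_t−ȳ)(y_{t+1}−ȳ) = 1.9877
Denominator Σ(y_t−ȳ)² = 346.8889
r_1 = 1.9877 / 346.8889 = 0.006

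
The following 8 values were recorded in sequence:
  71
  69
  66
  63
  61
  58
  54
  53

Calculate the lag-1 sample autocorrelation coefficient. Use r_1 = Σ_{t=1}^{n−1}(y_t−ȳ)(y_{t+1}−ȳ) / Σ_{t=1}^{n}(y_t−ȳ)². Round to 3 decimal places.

Mean ȳ = (71 + 69 + 66 + 63 + 61 + 58 + 54 + 53)/8 = 61.8750
Deviations from mean: 9.1250, 7.1250, 4.1250, 1.1250, -0.8750, -3.8750, -7.8750, -8.8750
Σ(y_t−ȳ)(y_{t+1}−ȳ) = (65.0156) + (29.3906) + (4.6406) + (-0.9844) + (3.3906) + (30.5156) + (69.8906) = 201.8594
Denominator Σ(y_t−ȳ)² = 308.8750
r_1 = 201.8594 / 308.8750 = 0.654

0.654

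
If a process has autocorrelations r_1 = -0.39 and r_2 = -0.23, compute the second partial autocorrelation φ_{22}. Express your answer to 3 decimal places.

-0.451

φ_{22} = (r_2 − r_1²) / (1 − r_1²)
r_1² = (-0.39)² = 0.1521
Numerator = -0.23 − 0.1521 = -0.3821; denominator = 1 − 0.1521 = 0.8479
φ_{22} = -0.3821 / 0.8479 = -0.451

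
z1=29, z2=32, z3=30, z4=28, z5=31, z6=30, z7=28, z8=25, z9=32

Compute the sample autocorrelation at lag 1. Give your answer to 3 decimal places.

-0.190

Mean z̄ = (29 + 32 + 30 + 28 + 31 + 30 + 28 + 25 + 32)/9 = 29.4444
Numerator Σ_{t=1}^{8}(z_t−z̄)(z_{t+1}−z̄) = -7.6420
Denominator Σ(z_t−z̄)² = 40.2222
r_1 = -7.6420 / 40.2222 = -0.190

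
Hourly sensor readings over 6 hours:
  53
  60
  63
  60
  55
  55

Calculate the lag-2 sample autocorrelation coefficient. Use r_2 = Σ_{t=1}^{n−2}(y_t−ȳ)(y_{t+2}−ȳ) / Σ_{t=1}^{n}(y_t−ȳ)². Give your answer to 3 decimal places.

Mean ȳ = (53 + 60 + 63 + 60 + 55 + 55)/6 = 57.6667
Deviations from mean: -4.6667, 2.3333, 5.3333, 2.3333, -2.6667, -2.6667
Σ(y_t−ȳ)(y_{t+2}−ȳ) = (-24.8889) + (5.4444) + (-14.2222) + (-6.2222) = -39.8889
Denominator Σ(y_t−ȳ)² = 75.3333
r_2 = -39.8889 / 75.3333 = -0.529

-0.529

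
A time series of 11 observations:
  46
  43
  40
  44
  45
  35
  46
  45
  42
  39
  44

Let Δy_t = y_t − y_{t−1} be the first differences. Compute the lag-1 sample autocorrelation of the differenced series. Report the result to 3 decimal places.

First differences Δy: -3, -3, 4, 1, -10, 11, -1, -3, -3, 5
Mean of differences = -0.2000
Numerator Σ(Δy_t−Δȳ)(Δy_{t+1}−Δȳ) = -133.8400
Denominator Σ(Δy_t−Δȳ)² = 299.6000
r_1(Δy) = -133.8400 / 299.6000 = -0.447

-0.447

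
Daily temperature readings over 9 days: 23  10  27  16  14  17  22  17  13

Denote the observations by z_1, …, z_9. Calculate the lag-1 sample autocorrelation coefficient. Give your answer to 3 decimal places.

Mean z̄ = (23 + 10 + 27 + 16 + 14 + 17 + 22 + 17 + 13)/9 = 17.6667
Numerator Σ_{t=1}^{8}(z_t−z̄)(z_{t+1}−z̄) = -122.1111
Denominator Σ(z_t−z̄)² = 232.0000
r_1 = -122.1111 / 232.0000 = -0.526

-0.526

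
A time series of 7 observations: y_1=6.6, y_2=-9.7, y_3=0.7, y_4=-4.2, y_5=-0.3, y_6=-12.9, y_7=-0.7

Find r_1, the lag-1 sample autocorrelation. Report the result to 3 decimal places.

-0.554

Mean ȳ = (6.6 − 9.7 + 0.7 − 4.2 − 0.3 − 12.9 − 0.7)/7 = -2.9286
Deviations from mean: 9.5286, -6.7714, 3.6286, -1.2714, 2.6286, -9.9714, 2.2286
Σ(y_t−ȳ)(y_{t+1}−ȳ) = (-64.5220) + (-24.5706) + (-4.6135) + (-3.3420) + (-26.2106) + (-22.2220) = -145.4808
Denominator Σ(y_t−ȳ)² = 262.7343
r_1 = -145.4808 / 262.7343 = -0.554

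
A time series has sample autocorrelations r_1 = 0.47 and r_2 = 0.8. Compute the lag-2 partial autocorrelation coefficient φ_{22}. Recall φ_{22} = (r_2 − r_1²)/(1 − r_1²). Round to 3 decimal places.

0.743

φ_{22} = (r_2 − r_1²) / (1 − r_1²)
r_1² = (0.47)² = 0.2209
Numerator = 0.8 − 0.2209 = 0.5791; denominator = 1 − 0.2209 = 0.7791
φ_{22} = 0.5791 / 0.7791 = 0.743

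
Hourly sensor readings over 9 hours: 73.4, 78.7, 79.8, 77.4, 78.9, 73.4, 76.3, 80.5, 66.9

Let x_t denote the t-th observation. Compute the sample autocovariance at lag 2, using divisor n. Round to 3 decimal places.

-1.462

Mean x̄ = (73.4 + 78.7 + 79.8 + 77.4 + 78.9 + 73.4 + 76.3 + 80.5 + 66.9)/9 = 76.1444
Σ_{t=1}^{7}(x_t−x̄)(x_{t+2}−x̄) = -13.1595
γ_2 = -13.1595 / 9 = -1.462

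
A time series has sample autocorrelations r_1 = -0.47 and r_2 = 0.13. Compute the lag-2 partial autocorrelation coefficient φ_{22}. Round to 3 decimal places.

φ_{22} = (r_2 − r_1²) / (1 − r_1²)
r_1² = (-0.47)² = 0.2209
Numerator = 0.13 − 0.2209 = -0.0909; denominator = 1 − 0.2209 = 0.7791
φ_{22} = -0.0909 / 0.7791 = -0.117

-0.117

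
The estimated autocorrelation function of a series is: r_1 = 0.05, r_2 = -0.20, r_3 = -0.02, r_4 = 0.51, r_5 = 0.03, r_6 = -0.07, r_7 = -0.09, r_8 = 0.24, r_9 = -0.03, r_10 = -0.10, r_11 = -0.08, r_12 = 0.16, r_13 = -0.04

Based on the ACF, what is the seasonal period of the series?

The largest autocorrelation is r_4 = 0.51, with weaker echoes at lags 8 (0.24) and 12 (0.16); the remaining lags stay at or below 0.05.
The dominant spike at lag 4 indicates a seasonal period of 4.

4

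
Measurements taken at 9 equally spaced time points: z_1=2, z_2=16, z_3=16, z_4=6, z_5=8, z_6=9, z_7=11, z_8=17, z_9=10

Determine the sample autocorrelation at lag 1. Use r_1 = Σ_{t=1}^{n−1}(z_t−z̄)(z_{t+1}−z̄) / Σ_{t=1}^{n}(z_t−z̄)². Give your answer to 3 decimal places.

Mean z̄ = (2 + 16 + 16 + 6 + 8 + 9 + 11 + 17 + 10)/9 = 10.5556
Numerator Σ_{t=1}^{8}(z_t−z̄)(z_{t+1}−z̄) = -27.5309
Denominator Σ(z_t−z̄)² = 204.2222
r_1 = -27.5309 / 204.2222 = -0.135

-0.135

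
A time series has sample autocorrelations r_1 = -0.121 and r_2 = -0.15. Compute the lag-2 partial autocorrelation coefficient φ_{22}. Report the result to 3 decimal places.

-0.167

φ_{22} = (r_2 − r_1²) / (1 − r_1²)
r_1² = (-0.121)² = 0.014641
Numerator = -0.15 − 0.0146 = -0.1646; denominator = 1 − 0.0146 = 0.9854
φ_{22} = -0.1646 / 0.9854 = -0.167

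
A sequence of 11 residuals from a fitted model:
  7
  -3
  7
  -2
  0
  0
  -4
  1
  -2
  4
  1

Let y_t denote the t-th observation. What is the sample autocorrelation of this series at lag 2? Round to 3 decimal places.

0.449

Mean ȳ = (7 − 3 + 7 − 2 + 0 + 0 − 4 + 1 − 2 + 4 + 1)/11 = 0.8182
Numerator Σ_{t=1}^{9}(y_t−ȳ)(y_{t+2}−ȳ) = 63.6612
Denominator Σ(y_t−ȳ)² = 141.6364
r_2 = 63.6612 / 141.6364 = 0.449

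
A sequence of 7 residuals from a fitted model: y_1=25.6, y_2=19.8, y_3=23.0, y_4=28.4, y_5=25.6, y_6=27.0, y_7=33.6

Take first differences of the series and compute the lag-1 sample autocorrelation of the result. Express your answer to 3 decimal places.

First differences Δy: -5.8, 3.2, 5.4, -2.8, 1.4, 6.6
Mean of differences = 1.3333
Numerator Σ(Δy_t−Δȳ)(Δy_{t+1}−Δȳ) = -22.4578
Denominator Σ(Δy_t−Δȳ)² = 115.7333
r_1(Δy) = -22.4578 / 115.7333 = -0.194

-0.194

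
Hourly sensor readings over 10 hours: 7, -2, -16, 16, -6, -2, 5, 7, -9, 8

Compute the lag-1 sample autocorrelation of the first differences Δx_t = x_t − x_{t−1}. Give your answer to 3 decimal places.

First differences Δx: -9, -14, 32, -22, 4, 7, 2, -16, 17
Mean of differences = 0.1111
Numerator Σ(Δx_t−Δx̄)(Δx_{t+1}−Δx̄) = -1375.2346
Denominator Σ(Δx_t−Δx̄)² = 2398.8889
r_1(Δx) = -1375.2346 / 2398.8889 = -0.573

-0.573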